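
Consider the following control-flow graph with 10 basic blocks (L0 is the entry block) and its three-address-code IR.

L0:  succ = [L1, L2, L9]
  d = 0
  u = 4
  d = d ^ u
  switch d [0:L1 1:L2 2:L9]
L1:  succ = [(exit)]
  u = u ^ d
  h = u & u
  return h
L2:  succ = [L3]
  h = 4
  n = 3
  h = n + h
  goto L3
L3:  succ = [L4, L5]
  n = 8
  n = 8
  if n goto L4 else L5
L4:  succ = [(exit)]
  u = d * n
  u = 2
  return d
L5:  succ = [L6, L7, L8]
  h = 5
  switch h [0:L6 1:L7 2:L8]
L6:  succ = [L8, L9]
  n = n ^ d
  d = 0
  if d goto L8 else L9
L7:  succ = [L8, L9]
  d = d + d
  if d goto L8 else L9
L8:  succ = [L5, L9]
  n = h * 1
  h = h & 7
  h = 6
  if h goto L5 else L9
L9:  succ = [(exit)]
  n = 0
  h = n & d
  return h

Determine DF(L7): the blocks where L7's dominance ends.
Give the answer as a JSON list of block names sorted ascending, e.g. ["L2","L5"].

idom tree: L1←L0 L2←L0 L3←L2 L4←L3 L5←L3 L6←L5 L7←L5 L8←L5 L9←L0
Dom at joins:
  L5: preds {L3,L8}: {L0,L2,L3} ∩ {L0,L2,L3,L5,L8} = {L0,L2,L3}; idom=L3
  L8: preds {L5,L6,L7}: {L0,L2,L3,L5} ∩ {L0,L2,L3,L5,L6} ∩ {L0,L2,L3,L5,L7} = {L0,L2,L3,L5}; idom=L5
  L9: preds {L0,L6,L7,L8}: {L0} ∩ {L0,L2,L3,L5,L6} ∩ {L0,L2,L3,L5,L7} ∩ {L0,L2,L3,L5,L8} = {L0}; idom=L0

DF derivation:
  join L5 pred L3: · stop@L3
  join L5 pred L8: L8→L5 stop@L3
  join L8 pred L5: · stop@L5
  join L8 pred L6: L6 stop@L5
  join L8 pred L7: L7 stop@L5
  join L9 pred L0: · stop@L0
  join L9 pred L6: L6→L5→L3→L2 stop@L0
  join L9 pred L7: L7→L5→L3→L2 stop@L0
  join L9 pred L8: L8→L5→L3→L2 stop@L0
  DF(L0)=∅
  DF(L1)=∅
  DF(L2)={L9}
  DF(L3)={L9}
  DF(L4)=∅
  DF(L5)={L5,L9}
  DF(L6)={L8,L9}
  DF(L7)={L8,L9}
  DF(L8)={L5,L9}
  DF(L9)=∅

DF(L7) = ["L8", "L9"]

Answer: ["L8", "L9"]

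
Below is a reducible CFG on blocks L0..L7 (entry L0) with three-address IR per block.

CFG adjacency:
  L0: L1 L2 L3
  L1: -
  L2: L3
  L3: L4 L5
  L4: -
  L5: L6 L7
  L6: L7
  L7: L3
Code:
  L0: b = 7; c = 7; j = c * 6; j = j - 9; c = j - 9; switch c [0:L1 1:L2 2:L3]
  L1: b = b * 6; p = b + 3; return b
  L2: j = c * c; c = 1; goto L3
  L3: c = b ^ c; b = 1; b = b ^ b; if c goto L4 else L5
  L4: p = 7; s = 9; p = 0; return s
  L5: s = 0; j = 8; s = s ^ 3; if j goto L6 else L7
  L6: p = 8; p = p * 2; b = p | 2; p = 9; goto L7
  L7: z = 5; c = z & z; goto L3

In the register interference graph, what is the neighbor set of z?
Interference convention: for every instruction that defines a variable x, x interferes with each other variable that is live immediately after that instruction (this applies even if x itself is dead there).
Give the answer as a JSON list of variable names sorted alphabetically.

def/use:
  L0 def {b,c,j} use ∅
  L1 def {b,p} use {b}
  L2 def {c,j} use {c}
  L3 def {b,c} use {b,c}
  L4 def {p,s} use ∅
  L5 def {j,s} use ∅
  L6 def {b,p} use ∅
  L7 def {c,z} use ∅

Live sets:
  L0: in=∅ out={b,c}
  L1: in={b} out=∅
  L2: in={b,c} out={b,c}
  L3: in={b,c} out={b}
  L4: in=∅ out=∅
  L5: in={b} out={b}
  L6: in=∅ out={b}
  L7: in={b} out={b,c}

Interference:
  b: {c,j,p,s,z}
  c: {b}
  j: {b,s}
  p: {b,s}
  s: {b,j,p}
  z: {b}

N(z) = ["b"]

Answer: ["b"]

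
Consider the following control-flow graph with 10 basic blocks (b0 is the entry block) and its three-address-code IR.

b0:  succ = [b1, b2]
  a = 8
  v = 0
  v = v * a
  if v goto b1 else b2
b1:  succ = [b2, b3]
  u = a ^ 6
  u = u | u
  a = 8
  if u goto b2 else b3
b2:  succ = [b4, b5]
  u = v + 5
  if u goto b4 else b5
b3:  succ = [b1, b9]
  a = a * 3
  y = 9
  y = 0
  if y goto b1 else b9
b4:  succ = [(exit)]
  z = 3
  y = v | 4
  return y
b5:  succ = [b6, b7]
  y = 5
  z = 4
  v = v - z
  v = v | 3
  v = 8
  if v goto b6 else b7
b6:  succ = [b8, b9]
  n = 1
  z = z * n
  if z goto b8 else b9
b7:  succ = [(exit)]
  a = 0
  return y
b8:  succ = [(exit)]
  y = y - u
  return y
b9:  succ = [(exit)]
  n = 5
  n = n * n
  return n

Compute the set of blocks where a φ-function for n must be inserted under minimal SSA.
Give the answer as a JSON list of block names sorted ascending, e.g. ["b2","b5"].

Answer: ["b9"]

Analysis:
idom tree: b1←b0 b2←b0 b3←b1 b4←b2 b5←b2 b6←b5 b7←b5 b8←b6 b9←b0
Join-block Dom:
  b1: preds {b0,b3}: {b0} ∩ {b0,b1,b3} = {b0}; idom=b0
  b2: preds {b0,b1}: {b0} ∩ {b0,b1} = {b0}; idom=b0
  b9: preds {b3,b6}: {b0,b1,b3} ∩ {b0,b2,b5,b6} = {b0}; idom=b0

DF derivation:
  b1←b0: walk · to b0
  b1←b3: walk b3→b1 to b0
  b2←b0: walk · to b0
  b2←b1: walk b1 to b0
  b9←b3: walk b3→b1 to b0
  b9←b6: walk b6→b5→b2 to b0
  b0: DF=∅
  b1: DF={b1,b2,b9}
  b2: DF={b9}
  b3: DF={b1,b9}
  b4: DF=∅
  b5: DF={b9}
  b6: DF={b9}
  b7: DF=∅
  b8: DF=∅
  b9: DF=∅

φ for n: defs {b6,b9}
  DF⁺ = {b9}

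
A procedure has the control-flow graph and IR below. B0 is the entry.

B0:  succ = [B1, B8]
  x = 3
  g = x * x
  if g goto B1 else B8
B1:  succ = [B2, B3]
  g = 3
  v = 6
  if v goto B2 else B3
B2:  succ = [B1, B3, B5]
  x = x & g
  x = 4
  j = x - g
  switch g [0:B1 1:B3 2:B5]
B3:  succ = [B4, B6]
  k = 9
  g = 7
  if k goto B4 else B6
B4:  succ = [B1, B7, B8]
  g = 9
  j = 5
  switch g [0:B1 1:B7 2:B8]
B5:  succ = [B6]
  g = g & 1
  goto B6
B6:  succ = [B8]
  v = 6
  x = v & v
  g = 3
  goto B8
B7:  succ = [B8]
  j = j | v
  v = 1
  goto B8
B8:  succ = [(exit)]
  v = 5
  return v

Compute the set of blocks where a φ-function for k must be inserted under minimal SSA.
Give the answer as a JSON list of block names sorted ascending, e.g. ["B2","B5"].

idom tree: B1←B0 B2←B1 B3←B1 B4←B3 B5←B2 B6←B1 B7←B4 B8←B0
Dom at joins:
  B1: preds {B0,B2,B4}: {B0} ∩ {B0,B1,B2} ∩ {B0,B1,B3,B4} = {B0}; idom=B0
  B3: preds {B1,B2}: {B0,B1} ∩ {B0,B1,B2} = {B0,B1}; idom=B1
  B6: preds {B3,B5}: {B0,B1,B3} ∩ {B0,B1,B2,B5} = {B0,B1}; idom=B1
  B8: preds {B0,B4,B6,B7}: {B0} ∩ {B0,B1,B3,B4} ∩ {B0,B1,B6} ∩ {B0,B1,B3,B4,B7} = {B0}; idom=B0

DF derivation:
  join B1 pred B0: · stop@B0
  join B1 pred B2: B2→B1 stop@B0
  join B1 pred B4: B4→B3→B1 stop@B0
  join B3 pred B1: · stop@B1
  join B3 pred B2: B2 stop@B1
  join B6 pred B3: B3 stop@B1
  join B6 pred B5: B5→B2 stop@B1
  join B8 pred B0: · stop@B0
  join B8 pred B4: B4→B3→B1 stop@B0
  join B8 pred B6: B6→B1 stop@B0
  join B8 pred B7: B7→B4→B3→B1 stop@B0
  B0: DF=∅
  B1: DF={B1,B8}
  B2: DF={B1,B3,B6}
  B3: DF={B1,B6,B8}
  B4: DF={B1,B8}
  B5: DF={B6}
  B6: DF={B8}
  B7: DF={B8}
  B8: DF=∅

φ for k: defs {B3}
  DF⁺ = {B1,B6,B8}

Answer: ["B1", "B6", "B8"]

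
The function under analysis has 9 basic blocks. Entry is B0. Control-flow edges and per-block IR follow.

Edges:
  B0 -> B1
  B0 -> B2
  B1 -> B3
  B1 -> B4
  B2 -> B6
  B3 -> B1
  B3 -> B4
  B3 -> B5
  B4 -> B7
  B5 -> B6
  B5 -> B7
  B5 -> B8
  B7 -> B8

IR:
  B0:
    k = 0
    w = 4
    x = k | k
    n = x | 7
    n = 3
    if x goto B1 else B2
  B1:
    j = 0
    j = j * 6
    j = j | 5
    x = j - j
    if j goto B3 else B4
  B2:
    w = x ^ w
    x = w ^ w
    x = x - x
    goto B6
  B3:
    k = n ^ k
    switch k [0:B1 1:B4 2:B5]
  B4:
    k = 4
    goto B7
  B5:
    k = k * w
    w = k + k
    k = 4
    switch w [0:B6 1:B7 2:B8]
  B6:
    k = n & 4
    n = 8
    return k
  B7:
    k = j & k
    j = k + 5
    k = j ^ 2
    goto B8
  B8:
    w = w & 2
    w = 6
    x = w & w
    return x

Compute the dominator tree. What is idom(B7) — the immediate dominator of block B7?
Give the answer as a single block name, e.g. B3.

Answer: B1

Derivation:
idom tree: B1←B0 B2←B0 B3←B1 B4←B1 B5←B3 B6←B0 B7←B1 B8←B1
Dom∩ at merges:
  B1: preds {B0,B3}: {B0} ∩ {B0,B1,B3} = {B0}; idom=B0
  B4: preds {B1,B3}: {B0,B1} ∩ {B0,B1,B3} = {B0,B1}; idom=B1
  B6: preds {B2,B5}: {B0,B2} ∩ {B0,B1,B3,B5} = {B0}; idom=B0
  B7: preds {B4,B5}: {B0,B1,B4} ∩ {B0,B1,B3,B5} = {B0,B1}; idom=B1
  B8: preds {B5,B7}: {B0,B1,B3,B5} ∩ {B0,B1,B7} = {B0,B1}; idom=B1

idom(B7) = B1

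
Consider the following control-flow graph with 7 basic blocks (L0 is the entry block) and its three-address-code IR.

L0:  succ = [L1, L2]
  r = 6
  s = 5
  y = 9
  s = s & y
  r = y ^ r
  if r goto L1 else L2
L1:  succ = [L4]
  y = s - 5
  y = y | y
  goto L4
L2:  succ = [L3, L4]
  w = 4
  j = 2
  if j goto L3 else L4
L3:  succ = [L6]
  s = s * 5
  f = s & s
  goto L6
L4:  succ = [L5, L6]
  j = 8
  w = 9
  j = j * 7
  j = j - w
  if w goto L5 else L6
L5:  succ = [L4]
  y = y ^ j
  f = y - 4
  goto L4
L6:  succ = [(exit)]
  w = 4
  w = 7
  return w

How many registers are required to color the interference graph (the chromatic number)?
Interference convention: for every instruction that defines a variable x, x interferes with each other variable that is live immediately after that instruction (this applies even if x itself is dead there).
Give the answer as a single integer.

def/use:
  L0: def={r,s,y} ue=∅
  L1: def={y} ue={s}
  L2: def={j,w} ue=∅
  L3: def={f,s} ue={s}
  L4: def={j,w} ue=∅
  L5: def={f,y} ue={j,y}
  L6: def={w} ue=∅

Live sets:
  L0 li=∅ lo={s,y}
  L1 li={s} lo={y}
  L2 li={s,y} lo={s,y}
  L3 li={s} lo=∅
  L4 li={y} lo={j,y}
  L5 li={j,y} lo={y}
  L6 li=∅ lo=∅

Conflict graph:
  f: {y}
  j: {s,w,y}
  r: {s,y}
  s: {j,r,w,y}
  w: {j,s,y}
  y: {f,j,r,s,w}

Registers:
  lower bound: {j,s,w,y} mutually conflict ⇒ χ ≥ 4
  assign f→r1 j→r2 r→r2 s→r1 w→r3 y→r0 — no edge inside a register ⇒ χ ≤ 4
  χ = 4

Answer: 4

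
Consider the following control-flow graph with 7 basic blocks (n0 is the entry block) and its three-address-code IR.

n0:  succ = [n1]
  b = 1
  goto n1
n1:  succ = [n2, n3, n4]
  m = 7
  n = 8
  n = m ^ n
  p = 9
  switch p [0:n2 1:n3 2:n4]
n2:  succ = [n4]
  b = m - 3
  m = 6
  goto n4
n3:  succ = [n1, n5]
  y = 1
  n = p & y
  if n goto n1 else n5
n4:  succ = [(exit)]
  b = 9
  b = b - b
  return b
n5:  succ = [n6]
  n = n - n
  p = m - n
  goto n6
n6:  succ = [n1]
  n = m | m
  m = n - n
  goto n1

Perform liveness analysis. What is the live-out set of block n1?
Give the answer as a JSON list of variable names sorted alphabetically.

Answer: ["m", "p"]

Derivation:
def/use:
  n0: def={b} ue=∅
  n1: def={m,n,p} ue=∅
  n2: def={b,m} ue={m}
  n3: def={n,y} ue={p}
  n4: def={b} ue=∅
  n5: def={n,p} ue={m,n}
  n6: def={m,n} ue={m}

Backward fixpoint:
  n0: in=∅ out=∅
  n1: in=∅ out={m,p}
  n2: in={m} out=∅
  n3: in={m,p} out={m,n}
  n4: in=∅ out=∅
  n5: in={m,n} out={m}
  n6: in={m} out=∅

live-out(n1) = ["m", "p"]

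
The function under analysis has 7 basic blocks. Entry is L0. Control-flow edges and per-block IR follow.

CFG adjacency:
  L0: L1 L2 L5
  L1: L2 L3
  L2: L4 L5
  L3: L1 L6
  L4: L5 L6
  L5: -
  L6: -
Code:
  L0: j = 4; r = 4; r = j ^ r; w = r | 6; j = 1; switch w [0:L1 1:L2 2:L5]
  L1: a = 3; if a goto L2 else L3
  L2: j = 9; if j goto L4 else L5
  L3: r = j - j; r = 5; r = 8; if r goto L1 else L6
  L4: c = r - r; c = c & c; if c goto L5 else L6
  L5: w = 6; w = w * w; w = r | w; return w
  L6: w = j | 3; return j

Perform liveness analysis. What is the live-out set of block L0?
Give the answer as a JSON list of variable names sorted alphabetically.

def/use:
  L0: def={j,r,w} ue=∅
  L1: def={a} ue=∅
  L2: def={j} ue=∅
  L3: def={r} ue={j}
  L4: def={c} ue={r}
  L5: def={w} ue={r}
  L6: def={w} ue={j}

Backward fixpoint:
  live L0: ∅→{j,r}
  live L1: {j,r}→{j,r}
  live L2: {r}→{j,r}
  live L3: {j}→{j,r}
  live L4: {j,r}→{j,r}
  live L5: {r}→∅
  live L6: {j}→∅

live-out(L0) = ["j", "r"]

Answer: ["j", "r"]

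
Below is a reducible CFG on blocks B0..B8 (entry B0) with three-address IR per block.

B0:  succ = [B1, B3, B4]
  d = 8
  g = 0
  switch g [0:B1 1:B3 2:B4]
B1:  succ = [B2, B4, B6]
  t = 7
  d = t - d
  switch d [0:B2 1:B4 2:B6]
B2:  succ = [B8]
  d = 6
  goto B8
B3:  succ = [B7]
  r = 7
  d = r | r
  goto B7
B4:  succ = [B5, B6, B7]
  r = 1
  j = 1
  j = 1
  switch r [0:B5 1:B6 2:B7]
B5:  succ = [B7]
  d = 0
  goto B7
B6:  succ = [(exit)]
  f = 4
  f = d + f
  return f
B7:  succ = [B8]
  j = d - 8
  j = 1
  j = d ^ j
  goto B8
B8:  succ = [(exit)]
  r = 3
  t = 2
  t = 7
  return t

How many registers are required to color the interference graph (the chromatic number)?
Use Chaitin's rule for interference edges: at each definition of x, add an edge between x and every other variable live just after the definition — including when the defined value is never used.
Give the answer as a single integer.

Block summaries:
  B0: def={d,g} ue=∅
  B1: def={d,t} ue={d}
  B2: def={d} ue=∅
  B3: def={d,r} ue=∅
  B4: def={j,r} ue=∅
  B5: def={d} ue=∅
  B6: def={f} ue={d}
  B7: def={j} ue={d}
  B8: def={r,t} ue=∅

Liveness:
  B0: in=∅ out={d}
  B1: in={d} out={d}
  B2: in=∅ out=∅
  B3: in=∅ out={d}
  B4: in={d} out={d}
  B5: in=∅ out={d}
  B6: in={d} out=∅
  B7: in={d} out=∅
  B8: in=∅ out=∅

Conflict graph:
  d↔{f,g,j,r,t}
  f↔{d}
  g↔{d}
  j↔{d,r}
  r↔{d,j}
  t↔{d}

Registers:
  clique {d,j,r} ⇒ need ≥ 3
  3-colouring: r0={d}  r1={f,g,j,t}  r2={r}
  χ = 3

Answer: 3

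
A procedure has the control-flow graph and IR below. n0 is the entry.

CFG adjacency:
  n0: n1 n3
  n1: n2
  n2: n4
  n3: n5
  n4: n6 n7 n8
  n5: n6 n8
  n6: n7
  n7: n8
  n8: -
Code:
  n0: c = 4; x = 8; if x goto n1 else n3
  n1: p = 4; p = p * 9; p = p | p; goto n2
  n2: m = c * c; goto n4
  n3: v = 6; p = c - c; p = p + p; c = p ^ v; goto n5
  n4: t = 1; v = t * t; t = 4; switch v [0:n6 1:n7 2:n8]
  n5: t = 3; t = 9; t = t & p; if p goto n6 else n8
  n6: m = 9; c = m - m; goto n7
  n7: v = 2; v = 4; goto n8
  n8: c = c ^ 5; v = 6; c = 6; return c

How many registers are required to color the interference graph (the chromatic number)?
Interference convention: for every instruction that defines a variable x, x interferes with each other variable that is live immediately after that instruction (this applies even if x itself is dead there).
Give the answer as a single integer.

Answer: 4

Working:
Block summaries:
  n0: def={c,x} ue=∅
  n1: def={p} ue=∅
  n2: def={m} ue={c}
  n3: def={c,p,v} ue={c}
  n4: def={t,v} ue=∅
  n5: def={t} ue={p}
  n6: def={c,m} ue=∅
  n7: def={v} ue=∅
  n8: def={c,v} ue={c}

Liveness:
  n0: in=∅ out={c}
  n1: in={c} out={c}
  n2: in={c} out={c}
  n3: in={c} out={c,p}
  n4: in={c} out={c}
  n5: in={c,p} out={c}
  n6: in=∅ out={c}
  n7: in={c} out={c}
  n8: in={c} out=∅

Interfere edges:
  c — {m,p,t,v,x}
  m — {c}
  p — {c,t,v}
  t — {c,p,v}
  v — {c,p,t}
  x — {c}

Registers:
  lower bound: {c,p,t,v} mutually conflict ⇒ χ ≥ 4
  assign c→c0 m→c1 p→c1 t→c2 v→c3 x→c1 — no edge inside a register ⇒ χ ≤ 4
  χ = 4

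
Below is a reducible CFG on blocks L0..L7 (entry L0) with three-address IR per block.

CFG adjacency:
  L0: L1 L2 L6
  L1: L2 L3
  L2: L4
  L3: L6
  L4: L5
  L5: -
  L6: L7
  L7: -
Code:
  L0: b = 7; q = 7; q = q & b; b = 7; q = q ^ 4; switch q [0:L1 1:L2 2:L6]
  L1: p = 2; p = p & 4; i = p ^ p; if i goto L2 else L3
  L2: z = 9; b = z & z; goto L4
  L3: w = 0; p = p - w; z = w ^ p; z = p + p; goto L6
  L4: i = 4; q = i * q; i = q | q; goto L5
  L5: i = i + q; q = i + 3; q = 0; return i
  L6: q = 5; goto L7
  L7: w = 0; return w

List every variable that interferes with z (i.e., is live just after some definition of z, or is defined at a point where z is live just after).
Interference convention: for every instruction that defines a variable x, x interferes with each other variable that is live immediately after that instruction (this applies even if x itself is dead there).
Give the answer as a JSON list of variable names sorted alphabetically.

Answer: ["p", "q"]

Derivation:
def/use:
  L0: {b,q} / ∅
  L1: {i,p} / ∅
  L2: {b,z} / ∅
  L3: {p,w,z} / {p}
  L4: {i,q} / {q}
  L5: {i,q} / {i,q}
  L6: {q} / ∅
  L7: {w} / ∅

Liveness:
  live L0: ∅→{q}
  live L1: {q}→{p,q}
  live L2: {q}→{q}
  live L3: {p}→∅
  live L4: {q}→{i,q}
  live L5: {i,q}→∅
  live L6: ∅→∅
  live L7: ∅→∅

Interfere edges:
  b↔{q}
  i↔{p,q}
  p↔{i,q,w,z}
  q↔{b,i,p,z}
  w↔{p}
  z↔{p,q}

N(z) = ["p", "q"]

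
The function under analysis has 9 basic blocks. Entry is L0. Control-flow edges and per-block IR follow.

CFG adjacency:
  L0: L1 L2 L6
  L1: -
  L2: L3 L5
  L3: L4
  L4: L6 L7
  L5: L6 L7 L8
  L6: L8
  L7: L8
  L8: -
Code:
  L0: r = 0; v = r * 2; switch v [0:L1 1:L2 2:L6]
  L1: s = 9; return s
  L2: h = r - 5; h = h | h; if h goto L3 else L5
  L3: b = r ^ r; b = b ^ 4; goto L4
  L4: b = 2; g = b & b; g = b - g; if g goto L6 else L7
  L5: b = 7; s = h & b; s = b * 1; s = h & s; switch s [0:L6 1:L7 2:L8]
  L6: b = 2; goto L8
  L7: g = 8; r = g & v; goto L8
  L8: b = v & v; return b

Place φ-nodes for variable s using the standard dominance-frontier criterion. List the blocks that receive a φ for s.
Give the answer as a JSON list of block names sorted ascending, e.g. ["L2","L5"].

idom tree: L1←L0 L2←L0 L3←L2 L4←L3 L5←L2 L6←L0 L7←L2 L8←L0
Dom at joins:
  L6: preds {L0,L4,L5}: {L0} ∩ {L0,L2,L3,L4} ∩ {L0,L2,L5} = {L0}; idom=L0
  L7: preds {L4,L5}: {L0,L2,L3,L4} ∩ {L0,L2,L5} = {L0,L2}; idom=L2
  L8: preds {L5,L6,L7}: {L0,L2,L5} ∩ {L0,L6} ∩ {L0,L2,L7} = {L0}; idom=L0

DF derivation:
  join L6 pred L0: · stop@L0
  join L6 pred L4: L4→L3→L2 stop@L0
  join L6 pred L5: L5→L2 stop@L0
  join L7 pred L4: L4→L3 stop@L2
  join L7 pred L5: L5 stop@L2
  join L8 pred L5: L5→L2 stop@L0
  join L8 pred L6: L6 stop@L0
  join L8 pred L7: L7→L2 stop@L0
  L0 → ∅
  L1 → ∅
  L2 → {L6,L8}
  L3 → {L6,L7}
  L4 → {L6,L7}
  L5 → {L6,L7,L8}
  L6 → {L8}
  L7 → {L8}
  L8 → ∅

φ for s: defs {L1,L5}
  DF⁺ = {L6,L7,L8}

Answer: ["L6", "L7", "L8"]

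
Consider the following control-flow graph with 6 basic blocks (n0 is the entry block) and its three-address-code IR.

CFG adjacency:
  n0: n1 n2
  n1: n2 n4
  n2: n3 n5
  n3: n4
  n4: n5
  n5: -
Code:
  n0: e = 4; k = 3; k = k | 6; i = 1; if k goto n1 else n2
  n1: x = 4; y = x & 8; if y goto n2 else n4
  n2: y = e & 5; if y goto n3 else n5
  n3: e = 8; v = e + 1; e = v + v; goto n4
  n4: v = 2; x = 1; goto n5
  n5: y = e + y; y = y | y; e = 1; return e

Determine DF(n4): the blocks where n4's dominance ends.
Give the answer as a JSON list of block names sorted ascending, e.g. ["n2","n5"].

Answer: ["n5"]

Derivation:
idom tree: n1←n0 n2←n0 n3←n2 n4←n0 n5←n0
Join-block Dom:
  n2: preds {n0,n1}: {n0} ∩ {n0,n1} = {n0}; idom=n0
  n4: preds {n1,n3}: {n0,n1} ∩ {n0,n2,n3} = {n0}; idom=n0
  n5: preds {n2,n4}: {n0,n2} ∩ {n0,n4} = {n0}; idom=n0

Frontier:
  n2←n0: walk · to n0
  n2←n1: walk n1 to n0
  n4←n1: walk n1 to n0
  n4←n3: walk n3→n2 to n0
  n5←n2: walk n2 to n0
  n5←n4: walk n4 to n0
  n0 → ∅
  n1 → {n2,n4}
  n2 → {n4,n5}
  n3 → {n4}
  n4 → {n5}
  n5 → ∅

DF(n4) = ["n5"]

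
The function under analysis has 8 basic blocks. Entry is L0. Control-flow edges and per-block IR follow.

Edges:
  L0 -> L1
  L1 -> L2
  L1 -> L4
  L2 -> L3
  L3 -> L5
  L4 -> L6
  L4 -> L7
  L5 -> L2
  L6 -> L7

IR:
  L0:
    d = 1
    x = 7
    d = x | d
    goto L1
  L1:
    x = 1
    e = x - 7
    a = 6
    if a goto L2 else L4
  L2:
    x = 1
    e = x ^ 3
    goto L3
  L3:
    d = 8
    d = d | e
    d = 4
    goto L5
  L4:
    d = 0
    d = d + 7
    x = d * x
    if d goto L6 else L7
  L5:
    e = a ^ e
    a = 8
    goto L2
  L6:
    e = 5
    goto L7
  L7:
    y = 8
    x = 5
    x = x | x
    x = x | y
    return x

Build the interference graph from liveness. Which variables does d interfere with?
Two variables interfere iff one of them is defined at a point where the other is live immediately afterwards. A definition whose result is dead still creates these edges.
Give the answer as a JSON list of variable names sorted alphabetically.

Answer: ["a", "e", "x"]

Working:
Block summaries:
  L0: {d,x} / ∅
  L1: {a,e,x} / ∅
  L2: {e,x} / ∅
  L3: {d} / {e}
  L4: {d,x} / {x}
  L5: {a,e} / {a,e}
  L6: {e} / ∅
  L7: {x,y} / ∅

Backward fixpoint:
  L0: in=∅ out=∅
  L1: in=∅ out={a,x}
  L2: in={a} out={a,e}
  L3: in={a,e} out={a,e}
  L4: in={x} out=∅
  L5: in={a,e} out={a}
  L6: in=∅ out=∅
  L7: in=∅ out=∅

Interfere edges:
  a↔{d,e,x}
  d↔{a,e,x}
  e↔{a,d,x}
  x↔{a,d,e,y}
  y↔{x}

N(d) = ["a", "e", "x"]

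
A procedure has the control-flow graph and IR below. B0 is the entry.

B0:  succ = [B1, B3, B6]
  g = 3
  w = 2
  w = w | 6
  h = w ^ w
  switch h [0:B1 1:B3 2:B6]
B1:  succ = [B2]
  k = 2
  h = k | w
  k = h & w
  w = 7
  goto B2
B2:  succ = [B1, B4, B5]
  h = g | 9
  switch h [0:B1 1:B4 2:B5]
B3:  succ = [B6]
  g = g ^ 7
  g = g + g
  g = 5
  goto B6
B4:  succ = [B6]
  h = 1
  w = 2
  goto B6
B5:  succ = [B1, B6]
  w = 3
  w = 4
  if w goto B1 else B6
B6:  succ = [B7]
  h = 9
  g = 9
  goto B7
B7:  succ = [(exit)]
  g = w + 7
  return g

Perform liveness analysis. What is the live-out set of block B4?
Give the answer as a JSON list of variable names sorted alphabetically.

Per-block:
  B0: {g,h,w} / ∅
  B1: {h,k,w} / {w}
  B2: {h} / {g}
  B3: {g} / {g}
  B4: {h,w} / ∅
  B5: {w} / ∅
  B6: {g,h} / ∅
  B7: {g} / {w}

Liveness:
  B0: in=∅ out={g,w}
  B1: in={g,w} out={g,w}
  B2: in={g,w} out={g,w}
  B3: in={g,w} out={w}
  B4: in=∅ out={w}
  B5: in={g} out={g,w}
  B6: in={w} out={w}
  B7: in={w} out=∅

live-out(B4) = ["w"]

Answer: ["w"]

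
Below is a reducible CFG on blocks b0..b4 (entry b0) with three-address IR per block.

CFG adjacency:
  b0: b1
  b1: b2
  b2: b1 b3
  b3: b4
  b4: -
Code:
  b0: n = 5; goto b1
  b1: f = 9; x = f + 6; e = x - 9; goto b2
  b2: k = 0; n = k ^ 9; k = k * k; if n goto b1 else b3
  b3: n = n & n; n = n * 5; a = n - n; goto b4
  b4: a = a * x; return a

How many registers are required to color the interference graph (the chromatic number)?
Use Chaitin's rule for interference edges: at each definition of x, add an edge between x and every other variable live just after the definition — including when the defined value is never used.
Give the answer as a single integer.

Block summaries:
  b0 def {n} use ∅
  b1 def {e,f,x} use ∅
  b2 def {k,n} use ∅
  b3 def {a,n} use {n}
  b4 def {a} use {a,x}

Liveness:
  b0 li=∅ lo=∅
  b1 li=∅ lo={x}
  b2 li={x} lo={n,x}
  b3 li={n,x} lo={a,x}
  b4 li={a,x} lo=∅

Interference:
  a↔{x}
  e↔{x}
  f↔∅
  k↔{n,x}
  n↔{k,x}
  x↔{a,e,k,n}

Colouring:
  lower bound: {k,n,x} mutually conflict ⇒ χ ≥ 3
  3-colouring: R0={f,x}  R1={a,e,k}  R2={n}
  χ = 3

Answer: 3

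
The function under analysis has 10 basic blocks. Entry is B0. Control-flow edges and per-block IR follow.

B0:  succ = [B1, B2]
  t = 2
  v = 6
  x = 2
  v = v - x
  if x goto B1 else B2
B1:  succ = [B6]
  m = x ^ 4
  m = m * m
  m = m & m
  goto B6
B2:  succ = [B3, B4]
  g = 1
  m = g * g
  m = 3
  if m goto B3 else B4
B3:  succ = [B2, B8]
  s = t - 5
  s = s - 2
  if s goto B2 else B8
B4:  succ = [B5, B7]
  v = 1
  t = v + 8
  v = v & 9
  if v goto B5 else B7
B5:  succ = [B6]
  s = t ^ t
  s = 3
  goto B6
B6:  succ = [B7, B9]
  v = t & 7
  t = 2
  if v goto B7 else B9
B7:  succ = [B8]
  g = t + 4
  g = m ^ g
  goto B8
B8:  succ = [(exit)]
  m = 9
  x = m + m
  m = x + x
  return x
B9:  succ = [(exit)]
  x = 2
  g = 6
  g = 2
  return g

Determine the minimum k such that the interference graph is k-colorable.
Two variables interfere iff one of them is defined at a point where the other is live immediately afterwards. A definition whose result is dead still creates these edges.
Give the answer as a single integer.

def/use:
  B0: {t,v,x} / ∅
  B1: {m} / {x}
  B2: {g,m} / ∅
  B3: {s} / {t}
  B4: {t,v} / ∅
  B5: {s} / {t}
  B6: {t,v} / {t}
  B7: {g} / {m,t}
  B8: {m,x} / ∅
  B9: {g,x} / ∅

Backward fixpoint:
  B0 li=∅ lo={t,x}
  B1 li={t,x} lo={m,t}
  B2 li={t} lo={m,t}
  B3 li={t} lo={t}
  B4 li={m} lo={m,t}
  B5 li={m,t} lo={m,t}
  B6 li={m,t} lo={m,t}
  B7 li={m,t} lo=∅
  B8 li=∅ lo=∅
  B9 li=∅ lo=∅

Interfere edges:
  g: {m,t}
  m: {g,s,t,v,x}
  s: {m,t}
  t: {g,m,s,v,x}
  v: {m,t,x}
  x: {m,t,v}

Registers:
  {m,t,v,x} pairwise interfere (4-clique) ⇒ χ ≥ 4
  assign g→r2 m→r0 s→r2 t→r1 v→r2 x→r3 — no edge inside a register ⇒ χ ≤ 4
  χ = 4

Answer: 4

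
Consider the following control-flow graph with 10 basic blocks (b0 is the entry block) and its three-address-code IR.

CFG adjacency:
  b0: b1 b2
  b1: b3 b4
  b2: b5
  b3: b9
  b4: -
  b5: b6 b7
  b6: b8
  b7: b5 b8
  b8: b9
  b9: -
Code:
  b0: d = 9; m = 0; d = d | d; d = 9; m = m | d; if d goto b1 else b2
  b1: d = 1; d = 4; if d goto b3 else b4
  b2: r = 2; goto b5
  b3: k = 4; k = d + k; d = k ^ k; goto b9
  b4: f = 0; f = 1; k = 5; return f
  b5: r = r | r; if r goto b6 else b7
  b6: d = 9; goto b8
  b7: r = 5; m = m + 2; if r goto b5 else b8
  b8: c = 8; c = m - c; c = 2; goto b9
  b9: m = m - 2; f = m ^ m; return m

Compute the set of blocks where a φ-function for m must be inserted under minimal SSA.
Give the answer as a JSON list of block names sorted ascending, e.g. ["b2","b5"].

Answer: ["b5", "b8", "b9"]

Derivation:
idom tree: b1←b0 b2←b0 b3←b1 b4←b1 b5←b2 b6←b5 b7←b5 b8←b5 b9←b0
Dom at joins:
  b5: preds {b2,b7}: {b0,b2} ∩ {b0,b2,b5,b7} = {b0,b2}; idom=b2
  b8: preds {b6,b7}: {b0,b2,b5,b6} ∩ {b0,b2,b5,b7} = {b0,b2,b5}; idom=b5
  b9: preds {b3,b8}: {b0,b1,b3} ∩ {b0,b2,b5,b8} = {b0}; idom=b0

Frontier:
  b5←b2: walk · to b2
  b5←b7: walk b7→b5 to b2
  b8←b6: walk b6 to b5
  b8←b7: walk b7 to b5
  b9←b3: walk b3→b1 to b0
  b9←b8: walk b8→b5→b2 to b0
  DF(b0)=∅
  DF(b1)={b9}
  DF(b2)={b9}
  DF(b3)={b9}
  DF(b4)=∅
  DF(b5)={b5,b9}
  DF(b6)={b8}
  DF(b7)={b5,b8}
  DF(b8)={b9}
  DF(b9)=∅

φ for m: defs {b0,b7,b9}
  DF⁺ = {b5,b8,b9}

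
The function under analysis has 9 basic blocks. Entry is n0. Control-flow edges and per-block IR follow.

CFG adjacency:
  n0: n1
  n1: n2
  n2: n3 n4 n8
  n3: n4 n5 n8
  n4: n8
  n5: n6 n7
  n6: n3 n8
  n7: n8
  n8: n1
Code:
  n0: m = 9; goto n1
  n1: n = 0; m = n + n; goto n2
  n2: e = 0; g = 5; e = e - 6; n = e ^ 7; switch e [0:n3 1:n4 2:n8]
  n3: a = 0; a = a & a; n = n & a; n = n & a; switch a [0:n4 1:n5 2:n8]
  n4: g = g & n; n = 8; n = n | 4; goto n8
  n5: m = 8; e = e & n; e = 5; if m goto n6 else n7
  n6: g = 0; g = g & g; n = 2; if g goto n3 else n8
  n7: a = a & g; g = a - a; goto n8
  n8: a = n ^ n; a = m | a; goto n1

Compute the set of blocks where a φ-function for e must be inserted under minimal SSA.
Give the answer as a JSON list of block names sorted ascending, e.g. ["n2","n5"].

Answer: ["n1", "n3", "n4", "n8"]

Analysis:
idom tree: n1←n0 n2←n1 n3←n2 n4←n2 n5←n3 n6←n5 n7←n5 n8←n2
Dom∩ at merges:
  n1: preds {n0,n8}: {n0} ∩ {n0,n1,n2,n8} = {n0}; idom=n0
  n3: preds {n2,n6}: {n0,n1,n2} ∩ {n0,n1,n2,n3,n5,n6} = {n0,n1,n2}; idom=n2
  n4: preds {n2,n3}: {n0,n1,n2} ∩ {n0,n1,n2,n3} = {n0,n1,n2}; idom=n2
  n8: preds {n2,n3,n4,n6,n7}: {n0,n1,n2} ∩ {n0,n1,n2,n3} ∩ {n0,n1,n2,n4} ∩ {n0,n1,n2,n3,n5,n6} ∩ {n0,n1,n2,n3,n5,n7} = {n0,n1,n2}; idom=n2

DF derivation:
  join n1 pred n0: · stop@n0
  join n1 pred n8: n8→n2→n1 stop@n0
  join n3 pred n2: · stop@n2
  join n3 pred n6: n6→n5→n3 stop@n2
  join n4 pred n2: · stop@n2
  join n4 pred n3: n3 stop@n2
  join n8 pred n2: · stop@n2
  join n8 pred n3: n3 stop@n2
  join n8 pred n4: n4 stop@n2
  join n8 pred n6: n6→n5→n3 stop@n2
  join n8 pred n7: n7→n5→n3 stop@n2
  n0 → ∅
  n1 → {n1}
  n2 → {n1}
  n3 → {n3,n4,n8}
  n4 → {n8}
  n5 → {n3,n8}
  n6 → {n3,n8}
  n7 → {n8}
  n8 → {n1}

φ for e: defs {n2,n5}
  DF⁺ = {n1,n3,n4,n8}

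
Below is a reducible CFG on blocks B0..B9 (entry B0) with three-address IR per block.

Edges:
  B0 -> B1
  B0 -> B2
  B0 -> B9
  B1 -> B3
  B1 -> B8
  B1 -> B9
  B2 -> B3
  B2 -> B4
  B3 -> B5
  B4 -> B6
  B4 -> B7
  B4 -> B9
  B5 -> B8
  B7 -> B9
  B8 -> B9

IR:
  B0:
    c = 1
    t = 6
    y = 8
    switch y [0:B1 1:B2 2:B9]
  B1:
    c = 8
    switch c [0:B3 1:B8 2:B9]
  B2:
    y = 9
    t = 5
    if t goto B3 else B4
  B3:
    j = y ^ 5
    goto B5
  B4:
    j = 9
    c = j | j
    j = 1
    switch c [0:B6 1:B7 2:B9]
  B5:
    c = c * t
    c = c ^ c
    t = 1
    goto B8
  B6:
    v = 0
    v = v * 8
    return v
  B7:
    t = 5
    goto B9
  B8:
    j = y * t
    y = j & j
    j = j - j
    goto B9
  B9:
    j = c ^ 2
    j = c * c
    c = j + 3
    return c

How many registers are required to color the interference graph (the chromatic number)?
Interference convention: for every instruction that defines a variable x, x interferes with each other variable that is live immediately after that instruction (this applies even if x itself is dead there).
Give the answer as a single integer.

Block summaries:
  B0 def {c,t,y} use ∅
  B1 def {c} use ∅
  B2 def {t,y} use ∅
  B3 def {j} use {y}
  B4 def {c,j} use ∅
  B5 def {c,t} use {c,t}
  B6 def {v} use ∅
  B7 def {t} use ∅
  B8 def {j,y} use {t,y}
  B9 def {c,j} use {c}

Live sets:
  live B0: ∅→{c,t,y}
  live B1: {t,y}→{c,t,y}
  live B2: {c}→{c,t,y}
  live B3: {c,t,y}→{c,t,y}
  live B4: ∅→{c}
  live B5: {c,t,y}→{c,t,y}
  live B6: ∅→∅
  live B7: {c}→{c}
  live B8: {c,t,y}→{c}
  live B9: {c}→∅

Interfere edges:
  c: {j,t,y}
  j: {c,t,y}
  t: {c,j,y}
  v: ∅
  y: {c,j,t}

Colouring:
  {c,j,t,y} pairwise interfere (4-clique) ⇒ χ ≥ 4
  assign c→c0 j→c1 t→c2 v→c0 y→c3 — no edge inside a register ⇒ χ ≤ 4
  χ = 4

Answer: 4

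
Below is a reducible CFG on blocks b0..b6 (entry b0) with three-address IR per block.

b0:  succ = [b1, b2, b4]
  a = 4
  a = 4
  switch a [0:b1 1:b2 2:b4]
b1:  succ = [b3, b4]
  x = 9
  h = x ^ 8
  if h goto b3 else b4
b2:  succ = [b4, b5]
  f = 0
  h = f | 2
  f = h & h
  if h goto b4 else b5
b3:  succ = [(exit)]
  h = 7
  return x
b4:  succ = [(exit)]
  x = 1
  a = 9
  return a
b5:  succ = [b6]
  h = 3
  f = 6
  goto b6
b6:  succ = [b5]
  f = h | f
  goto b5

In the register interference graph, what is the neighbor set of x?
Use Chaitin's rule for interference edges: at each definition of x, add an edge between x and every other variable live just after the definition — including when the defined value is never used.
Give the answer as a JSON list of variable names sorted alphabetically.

Per-block:
  b0: {a} / ∅
  b1: {h,x} / ∅
  b2: {f,h} / ∅
  b3: {h} / {x}
  b4: {a,x} / ∅
  b5: {f,h} / ∅
  b6: {f} / {f,h}

Live sets:
  b0 li=∅ lo=∅
  b1 li=∅ lo={x}
  b2 li=∅ lo=∅
  b3 li={x} lo=∅
  b4 li=∅ lo=∅
  b5 li=∅ lo={f,h}
  b6 li={f,h} lo=∅

Interfere edges:
  a↔∅
  f↔{h}
  h↔{f,x}
  x↔{h}

N(x) = ["h"]

Answer: ["h"]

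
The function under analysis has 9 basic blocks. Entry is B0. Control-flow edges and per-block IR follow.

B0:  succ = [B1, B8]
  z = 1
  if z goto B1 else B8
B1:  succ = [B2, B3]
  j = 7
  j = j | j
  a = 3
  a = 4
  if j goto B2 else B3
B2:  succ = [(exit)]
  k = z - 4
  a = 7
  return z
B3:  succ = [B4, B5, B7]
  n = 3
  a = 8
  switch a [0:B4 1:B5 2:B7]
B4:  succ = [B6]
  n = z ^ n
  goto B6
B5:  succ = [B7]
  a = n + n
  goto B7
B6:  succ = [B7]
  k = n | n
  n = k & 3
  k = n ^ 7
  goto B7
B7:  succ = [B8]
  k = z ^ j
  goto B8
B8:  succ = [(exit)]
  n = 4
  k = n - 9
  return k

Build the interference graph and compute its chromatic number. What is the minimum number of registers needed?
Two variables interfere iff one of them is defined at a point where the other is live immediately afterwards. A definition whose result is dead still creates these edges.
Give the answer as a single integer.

Answer: 4

Derivation:
Block summaries:
  B0: {z} / ∅
  B1: {a,j} / ∅
  B2: {a,k} / {z}
  B3: {a,n} / ∅
  B4: {n} / {n,z}
  B5: {a} / {n}
  B6: {k,n} / {n}
  B7: {k} / {j,z}
  B8: {k,n} / ∅

Liveness:
  B0 li=∅ lo={z}
  B1 li={z} lo={j,z}
  B2 li={z} lo=∅
  B3 li={j,z} lo={j,n,z}
  B4 li={j,n,z} lo={j,n,z}
  B5 li={j,n,z} lo={j,z}
  B6 li={j,n,z} lo={j,z}
  B7 li={j,z} lo=∅
  B8 li=∅ lo=∅

Interference:
  a — {j,n,z}
  j — {a,k,n,z}
  k — {j,z}
  n — {a,j,z}
  z — {a,j,k,n}

Chromatic number:
  {a,j,n,z} pairwise interfere (4-clique) ⇒ χ ≥ 4
  assign a→c2 j→c0 k→c2 n→c3 z→c1 — no edge inside a register ⇒ χ ≤ 4
  χ = 4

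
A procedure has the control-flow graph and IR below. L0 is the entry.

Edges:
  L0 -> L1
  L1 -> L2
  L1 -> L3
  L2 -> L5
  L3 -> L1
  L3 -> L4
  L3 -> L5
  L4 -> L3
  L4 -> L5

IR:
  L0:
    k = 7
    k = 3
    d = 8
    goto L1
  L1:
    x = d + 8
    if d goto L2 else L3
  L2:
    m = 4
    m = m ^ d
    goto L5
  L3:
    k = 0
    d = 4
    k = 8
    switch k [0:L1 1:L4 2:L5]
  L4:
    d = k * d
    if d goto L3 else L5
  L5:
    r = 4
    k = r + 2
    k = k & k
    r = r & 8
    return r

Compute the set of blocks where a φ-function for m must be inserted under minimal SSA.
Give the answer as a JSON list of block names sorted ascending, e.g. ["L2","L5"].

Answer: ["L5"]

Derivation:
idom tree: L1←L0 L2←L1 L3←L1 L4←L3 L5←L1
Dom at joins:
  L1: preds {L0,L3}: {L0} ∩ {L0,L1,L3} = {L0}; idom=L0
  L3: preds {L1,L4}: {L0,L1} ∩ {L0,L1,L3,L4} = {L0,L1}; idom=L1
  L5: preds {L2,L3,L4}: {L0,L1,L2} ∩ {L0,L1,L3} ∩ {L0,L1,L3,L4} = {L0,L1}; idom=L1

DF walk-up:
  L1←L0: walk · to L0
  L1←L3: walk L3→L1 to L0
  L3←L1: walk · to L1
  L3←L4: walk L4→L3 to L1
  L5←L2: walk L2 to L1
  L5←L3: walk L3 to L1
  L5←L4: walk L4→L3 to L1
  DF(L0)=∅
  DF(L1)={L1}
  DF(L2)={L5}
  DF(L3)={L1,L3,L5}
  DF(L4)={L3,L5}
  DF(L5)=∅

φ for m: defs {L2}
  DF⁺ = {L5}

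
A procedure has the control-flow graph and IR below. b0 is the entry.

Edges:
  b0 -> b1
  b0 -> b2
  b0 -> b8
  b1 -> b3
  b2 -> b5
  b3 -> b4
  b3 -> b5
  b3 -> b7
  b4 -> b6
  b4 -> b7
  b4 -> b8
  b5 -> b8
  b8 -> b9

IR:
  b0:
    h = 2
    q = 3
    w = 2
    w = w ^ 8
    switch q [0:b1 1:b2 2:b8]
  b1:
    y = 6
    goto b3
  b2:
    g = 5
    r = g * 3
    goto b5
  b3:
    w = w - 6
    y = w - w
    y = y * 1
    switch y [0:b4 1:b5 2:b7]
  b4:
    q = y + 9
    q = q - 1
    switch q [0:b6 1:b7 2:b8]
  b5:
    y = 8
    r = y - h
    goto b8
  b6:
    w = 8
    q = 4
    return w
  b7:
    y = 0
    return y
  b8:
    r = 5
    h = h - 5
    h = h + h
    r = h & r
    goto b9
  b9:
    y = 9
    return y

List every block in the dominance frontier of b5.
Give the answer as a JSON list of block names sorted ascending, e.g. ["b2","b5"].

Answer: ["b8"]

Analysis:
idom tree: b1←b0 b2←b0 b3←b1 b4←b3 b5←b0 b6←b4 b7←b3 b8←b0 b9←b8
Dom∩ at merges:
  b5: preds {b2,b3}: {b0,b2} ∩ {b0,b1,b3} = {b0}; idom=b0
  b7: preds {b3,b4}: {b0,b1,b3} ∩ {b0,b1,b3,b4} = {b0,b1,b3}; idom=b3
  b8: preds {b0,b4,b5}: {b0} ∩ {b0,b1,b3,b4} ∩ {b0,b5} = {b0}; idom=b0

DF walk-up:
  join b5 pred b2: b2 stop@b0
  join b5 pred b3: b3→b1 stop@b0
  join b7 pred b3: · stop@b3
  join b7 pred b4: b4 stop@b3
  join b8 pred b0: · stop@b0
  join b8 pred b4: b4→b3→b1 stop@b0
  join b8 pred b5: b5 stop@b0
  DF(b0)=∅
  DF(b1)={b5,b8}
  DF(b2)={b5}
  DF(b3)={b5,b8}
  DF(b4)={b7,b8}
  DF(b5)={b8}
  DF(b6)=∅
  DF(b7)=∅
  DF(b8)=∅
  DF(b9)=∅

DF(b5) = ["b8"]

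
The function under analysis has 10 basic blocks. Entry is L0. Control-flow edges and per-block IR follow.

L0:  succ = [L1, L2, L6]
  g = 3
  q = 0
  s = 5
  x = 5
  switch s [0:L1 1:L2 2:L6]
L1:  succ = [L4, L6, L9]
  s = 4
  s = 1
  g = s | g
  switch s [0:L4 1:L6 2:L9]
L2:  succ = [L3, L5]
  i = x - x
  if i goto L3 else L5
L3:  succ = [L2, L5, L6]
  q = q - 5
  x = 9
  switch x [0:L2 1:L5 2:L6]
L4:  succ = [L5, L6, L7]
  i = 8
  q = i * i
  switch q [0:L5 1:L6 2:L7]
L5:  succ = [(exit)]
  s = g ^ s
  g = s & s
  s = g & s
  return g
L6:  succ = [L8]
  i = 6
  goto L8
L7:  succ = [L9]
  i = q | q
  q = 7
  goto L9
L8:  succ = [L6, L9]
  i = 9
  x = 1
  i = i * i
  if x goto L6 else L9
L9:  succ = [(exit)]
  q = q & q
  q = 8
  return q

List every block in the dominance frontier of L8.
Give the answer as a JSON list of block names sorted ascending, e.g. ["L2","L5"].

idom tree: L1←L0 L2←L0 L3←L2 L4←L1 L5←L0 L6←L0 L7←L4 L8←L6 L9←L0
Dom∩ at merges:
  L2: preds {L0,L3}: {L0} ∩ {L0,L2,L3} = {L0}; idom=L0
  L5: preds {L2,L3,L4}: {L0,L2} ∩ {L0,L2,L3} ∩ {L0,L1,L4} = {L0}; idom=L0
  L6: preds {L0,L1,L3,L4,L8}: {L0} ∩ {L0,L1} ∩ {L0,L2,L3} ∩ {L0,L1,L4} ∩ {L0,L6,L8} = {L0}; idom=L0
  L9: preds {L1,L7,L8}: {L0,L1} ∩ {L0,L1,L4,L7} ∩ {L0,L6,L8} = {L0}; idom=L0

Frontier:
  join L2 pred L0: · stop@L0
  join L2 pred L3: L3→L2 stop@L0
  join L5 pred L2: L2 stop@L0
  join L5 pred L3: L3→L2 stop@L0
  join L5 pred L4: L4→L1 stop@L0
  join L6 pred L0: · stop@L0
  join L6 pred L1: L1 stop@L0
  join L6 pred L3: L3→L2 stop@L0
  join L6 pred L4: L4→L1 stop@L0
  join L6 pred L8: L8→L6 stop@L0
  join L9 pred L1: L1 stop@L0
  join L9 pred L7: L7→L4→L1 stop@L0
  join L9 pred L8: L8→L6 stop@L0
  DF(L0)=∅
  DF(L1)={L5,L6,L9}
  DF(L2)={L2,L5,L6}
  DF(L3)={L2,L5,L6}
  DF(L4)={L5,L6,L9}
  DF(L5)=∅
  DF(L6)={L6,L9}
  DF(L7)={L9}
  DF(L8)={L6,L9}
  DF(L9)=∅

DF(L8) = ["L6", "L9"]

Answer: ["L6", "L9"]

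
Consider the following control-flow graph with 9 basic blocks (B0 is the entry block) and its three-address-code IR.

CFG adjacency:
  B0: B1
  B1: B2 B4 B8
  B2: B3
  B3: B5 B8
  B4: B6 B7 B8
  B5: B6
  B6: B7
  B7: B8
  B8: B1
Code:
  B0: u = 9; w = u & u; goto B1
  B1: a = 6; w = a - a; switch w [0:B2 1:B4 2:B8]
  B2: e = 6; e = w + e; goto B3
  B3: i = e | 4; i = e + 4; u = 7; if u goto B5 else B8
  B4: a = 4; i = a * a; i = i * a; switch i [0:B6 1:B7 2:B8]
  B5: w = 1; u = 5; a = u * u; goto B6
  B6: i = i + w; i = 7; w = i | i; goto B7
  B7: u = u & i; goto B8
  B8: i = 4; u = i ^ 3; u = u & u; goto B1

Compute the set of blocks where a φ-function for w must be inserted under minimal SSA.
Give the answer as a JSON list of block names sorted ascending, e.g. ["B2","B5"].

Answer: ["B1", "B6", "B7", "B8"]

Analysis:
idom tree: B1←B0 B2←B1 B3←B2 B4←B1 B5←B3 B6←B1 B7←B1 B8←B1
Dom∩ at merges:
  B1: preds {B0,B8}: {B0} ∩ {B0,B1,B8} = {B0}; idom=B0
  B6: preds {B4,B5}: {B0,B1,B4} ∩ {B0,B1,B2,B3,B5} = {B0,B1}; idom=B1
  B7: preds {B4,B6}: {B0,B1,B4} ∩ {B0,B1,B6} = {B0,B1}; idom=B1
  B8: preds {B1,B3,B4,B7}: {B0,B1} ∩ {B0,B1,B2,B3} ∩ {B0,B1,B4} ∩ {B0,B1,B7} = {B0,B1}; idom=B1

DF walk-up:
  B1←B0: walk · to B0
  B1←B8: walk B8→B1 to B0
  B6←B4: walk B4 to B1
  B6←B5: walk B5→B3→B2 to B1
  B7←B4: walk B4 to B1
  B7←B6: walk B6 to B1
  B8←B1: walk · to B1
  B8←B3: walk B3→B2 to B1
  B8←B4: walk B4 to B1
  B8←B7: walk B7 to B1
  B0: DF=∅
  B1: DF={B1}
  B2: DF={B6,B8}
  B3: DF={B6,B8}
  B4: DF={B6,B7,B8}
  B5: DF={B6}
  B6: DF={B7}
  B7: DF={B8}
  B8: DF={B1}

φ for w: defs {B0,B1,B5,B6}
  DF⁺ = {B1,B6,B7,B8}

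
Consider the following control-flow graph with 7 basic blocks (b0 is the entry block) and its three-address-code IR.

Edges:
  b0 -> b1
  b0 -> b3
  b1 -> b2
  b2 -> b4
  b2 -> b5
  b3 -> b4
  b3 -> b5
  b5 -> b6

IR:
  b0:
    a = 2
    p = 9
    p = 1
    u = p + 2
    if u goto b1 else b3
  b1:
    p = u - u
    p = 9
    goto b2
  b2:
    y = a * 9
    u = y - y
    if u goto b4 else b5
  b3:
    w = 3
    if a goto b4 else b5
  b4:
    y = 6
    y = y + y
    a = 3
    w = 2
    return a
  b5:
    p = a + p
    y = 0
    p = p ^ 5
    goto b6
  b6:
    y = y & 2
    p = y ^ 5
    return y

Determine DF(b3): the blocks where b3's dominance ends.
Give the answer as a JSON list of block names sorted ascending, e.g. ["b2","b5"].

idom tree: b1←b0 b2←b1 b3←b0 b4←b0 b5←b0 b6←b5
Join-block Dom:
  b4: preds {b2,b3}: {b0,b1,b2} ∩ {b0,b3} = {b0}; idom=b0
  b5: preds {b2,b3}: {b0,b1,b2} ∩ {b0,b3} = {b0}; idom=b0

Frontier:
  join b4 pred b2: b2→b1 stop@b0
  join b4 pred b3: b3 stop@b0
  join b5 pred b2: b2→b1 stop@b0
  join b5 pred b3: b3 stop@b0
  b0 → ∅
  b1 → {b4,b5}
  b2 → {b4,b5}
  b3 → {b4,b5}
  b4 → ∅
  b5 → ∅
  b6 → ∅

DF(b3) = ["b4", "b5"]

Answer: ["b4", "b5"]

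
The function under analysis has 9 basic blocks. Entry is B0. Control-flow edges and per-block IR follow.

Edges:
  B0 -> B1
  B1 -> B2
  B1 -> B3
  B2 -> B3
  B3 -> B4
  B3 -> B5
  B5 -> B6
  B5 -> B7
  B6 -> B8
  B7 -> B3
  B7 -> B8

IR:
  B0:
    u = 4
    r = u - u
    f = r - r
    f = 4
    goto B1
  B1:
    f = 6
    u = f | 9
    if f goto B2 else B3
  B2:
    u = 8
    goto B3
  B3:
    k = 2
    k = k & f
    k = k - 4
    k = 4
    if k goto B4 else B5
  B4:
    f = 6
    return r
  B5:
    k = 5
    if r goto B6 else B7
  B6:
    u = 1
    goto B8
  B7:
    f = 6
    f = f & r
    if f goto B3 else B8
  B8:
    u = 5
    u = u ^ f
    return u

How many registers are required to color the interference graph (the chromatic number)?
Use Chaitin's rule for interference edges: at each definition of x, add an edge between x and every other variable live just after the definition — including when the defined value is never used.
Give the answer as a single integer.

Answer: 3

Derivation:
Per-block:
  B0: def={f,r,u} ue=∅
  B1: def={f,u} ue=∅
  B2: def={u} ue=∅
  B3: def={k} ue={f}
  B4: def={f} ue={r}
  B5: def={k} ue={r}
  B6: def={u} ue=∅
  B7: def={f} ue={r}
  B8: def={u} ue={f}

Backward fixpoint:
  B0: in=∅ out={r}
  B1: in={r} out={f,r}
  B2: in={f,r} out={f,r}
  B3: in={f,r} out={f,r}
  B4: in={r} out=∅
  B5: in={f,r} out={f,r}
  B6: in={f} out={f}
  B7: in={r} out={f,r}
  B8: in={f} out=∅

Interfere edges:
  f↔{k,r,u}
  k↔{f,r}
  r↔{f,k,u}
  u↔{f,r}

Registers:
  {f,k,r} pairwise interfere (3-clique) ⇒ χ ≥ 3
  assign f→R0 k→R2 r→R1 u→R2 — no edge inside a register ⇒ χ ≤ 3
  χ = 3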